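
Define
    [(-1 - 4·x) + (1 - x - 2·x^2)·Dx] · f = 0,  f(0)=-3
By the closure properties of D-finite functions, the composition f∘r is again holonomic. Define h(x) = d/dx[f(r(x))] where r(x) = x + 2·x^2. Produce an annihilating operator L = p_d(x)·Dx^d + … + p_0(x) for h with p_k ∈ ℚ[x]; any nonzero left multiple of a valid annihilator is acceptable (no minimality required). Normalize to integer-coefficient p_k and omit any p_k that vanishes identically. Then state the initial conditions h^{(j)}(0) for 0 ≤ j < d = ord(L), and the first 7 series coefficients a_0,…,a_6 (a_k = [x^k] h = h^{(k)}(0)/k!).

L = (10 + 72·x + 240·x^2 + 544·x^3 + 1344·x^4 + 1920·x^5 + 1280·x^6) + (-1 - 7·x - 12·x^2 + 32·x^3 + 200·x^4 + 384·x^5 + 448·x^6 + 256·x^7)·Dx  (order 1).
h: a_k = -3, -30, -153, -636, -2535, -10026, -37653, …
ICs: h(0) = -3.

f: a_k = -3, -3, -9, -15, -33, -63, -129, …
Substitute x→r, Dx→(1/r')Dx; clear ⇒ L₀.
Differentiate: ansatz ord ≤ ord L₀ ⇒ L.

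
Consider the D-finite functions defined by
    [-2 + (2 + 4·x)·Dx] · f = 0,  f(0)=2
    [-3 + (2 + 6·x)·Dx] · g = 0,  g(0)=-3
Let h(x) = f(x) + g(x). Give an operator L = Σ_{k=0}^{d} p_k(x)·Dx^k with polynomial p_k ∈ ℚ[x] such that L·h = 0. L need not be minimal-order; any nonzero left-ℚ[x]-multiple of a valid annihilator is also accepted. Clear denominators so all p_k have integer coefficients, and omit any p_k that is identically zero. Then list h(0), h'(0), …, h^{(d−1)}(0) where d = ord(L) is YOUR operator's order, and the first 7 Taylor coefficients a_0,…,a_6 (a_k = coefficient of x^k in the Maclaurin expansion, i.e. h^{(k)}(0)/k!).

f: a_k = 2, 2, -1, 1, -5/4, 7/4, -21/8, …
g: a_k = -3, -9/2, 27/8, -81/16, 1215/128, -5103/256, 45927/1024, …
L₀ := lclm(L_f,L_g); ord L₀ ≤ 1+1.
L = -3 + (5 + 12·x)·Dx + (2 + 10·x + 12·x^2)·Dx^2  (order 2).
h: a_k = -1, -5/2, 19/8, -65/16, 1055/128, -4655/256, 43239/1024, …
ICs: h(0) = -1, h′(0) = -5/2.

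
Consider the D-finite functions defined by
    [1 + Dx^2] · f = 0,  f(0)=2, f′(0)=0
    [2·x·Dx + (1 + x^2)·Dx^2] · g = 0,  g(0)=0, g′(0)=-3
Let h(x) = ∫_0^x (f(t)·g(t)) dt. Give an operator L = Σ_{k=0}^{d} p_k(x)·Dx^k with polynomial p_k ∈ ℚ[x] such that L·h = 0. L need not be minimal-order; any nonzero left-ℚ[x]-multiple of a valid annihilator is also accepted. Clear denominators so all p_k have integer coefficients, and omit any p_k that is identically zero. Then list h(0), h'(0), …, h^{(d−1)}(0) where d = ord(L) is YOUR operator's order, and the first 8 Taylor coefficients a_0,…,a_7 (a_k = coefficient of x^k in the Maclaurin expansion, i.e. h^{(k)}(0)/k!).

f: a_k = 2, 0, -1, 0, 1/12, 0, -1/360, 0, …
g: a_k = 0, -3, 0, 1, 0, -3/5, 0, 3/7, …
Sym-product of L_f,L_g gives L₀ (≤ ord 4).
Integrate: L := L₀·Dx.
L = (10 + 26·x^2 + 11·x^4 + 4·x^6 + x^8)·Dx + (12·x + 20·x^3 + 12·x^5 + 4·x^7)·Dx^2 + (12 + 32·x^2 + 18·x^4 + 8·x^6 + 2·x^8)·Dx^3 + (12·x + 20·x^3 + 12·x^5 + 4·x^7)·Dx^4 + (2 + 6·x^2 + 7·x^4 + 4·x^6 + x^8)·Dx^5  (order 5).
h: a_k = 0, 0, -3, 0, 5/4, 0, -49/120, 0, …
ICs: h(0) = 0, h′(0) = 0, h′′(0) = -6, h′′′(0) = 0, h′′′′(0) = 30.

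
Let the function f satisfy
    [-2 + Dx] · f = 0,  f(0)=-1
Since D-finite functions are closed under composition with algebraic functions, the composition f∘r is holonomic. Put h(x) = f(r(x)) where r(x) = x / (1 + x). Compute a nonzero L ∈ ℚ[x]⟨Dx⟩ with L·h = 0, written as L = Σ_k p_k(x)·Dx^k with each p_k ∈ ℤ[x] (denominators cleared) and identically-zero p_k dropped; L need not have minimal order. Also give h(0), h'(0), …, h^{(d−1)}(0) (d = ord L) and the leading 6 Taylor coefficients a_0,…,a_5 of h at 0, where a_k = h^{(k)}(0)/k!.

L = -2 + (1 + 2·x + x^2)·Dx  (order 1).
h: a_k = -1, -2, 0, 2/3, -2/3, 2/5, …
ICs: h(0) = -1.

f: a_k = -1, -2, -2, -4/3, -2/3, -4/15, …
Substitute x→r, Dx→(1/r')Dx; clear ⇒ L₀.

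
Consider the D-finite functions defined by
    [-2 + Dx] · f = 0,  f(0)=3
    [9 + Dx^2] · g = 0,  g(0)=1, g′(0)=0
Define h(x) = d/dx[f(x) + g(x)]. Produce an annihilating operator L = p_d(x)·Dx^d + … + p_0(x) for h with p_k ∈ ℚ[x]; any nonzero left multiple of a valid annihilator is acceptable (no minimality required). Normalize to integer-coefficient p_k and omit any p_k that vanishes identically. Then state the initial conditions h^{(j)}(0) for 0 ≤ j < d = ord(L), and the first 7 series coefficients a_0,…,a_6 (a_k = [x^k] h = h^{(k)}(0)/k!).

f: a_k = 3, 6, 6, 4, 2, 4/5, 4/15, …
g: a_k = 1, 0, -9/2, 0, 27/8, 0, -81/80, …
Sum ⇒ L₀ = lclm(L_f,L_g) in ℚ(x)⟨Dx⟩.
Differentiate: ansatz ord ≤ ord L₀ ⇒ L.
L = 18 - 9·Dx + 2·Dx^2 - Dx^3  (order 3).
h: a_k = 6, 3, 12, 43/2, 4, -179/40, 8/15, …
ICs: h(0) = 6, h′(0) = 3, h′′(0) = 24.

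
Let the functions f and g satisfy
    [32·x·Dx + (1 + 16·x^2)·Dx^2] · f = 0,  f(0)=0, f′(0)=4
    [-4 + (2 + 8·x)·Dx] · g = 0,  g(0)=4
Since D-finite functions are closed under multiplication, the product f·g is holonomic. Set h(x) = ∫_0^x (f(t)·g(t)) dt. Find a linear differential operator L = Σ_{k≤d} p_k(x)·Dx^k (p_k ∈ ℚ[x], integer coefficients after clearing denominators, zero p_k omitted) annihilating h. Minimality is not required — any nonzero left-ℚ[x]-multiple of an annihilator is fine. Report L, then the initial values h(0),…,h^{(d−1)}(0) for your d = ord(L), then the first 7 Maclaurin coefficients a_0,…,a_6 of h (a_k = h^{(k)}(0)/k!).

L = (12 - 64·x - 64·x^2)·Dx + (-4 + 16·x + 192·x^2 + 256·x^3)·Dx^2 + (1 + 8·x + 32·x^2 + 128·x^3 + 256·x^4)·Dx^3  (order 3).
h: a_k = 0, 0, 8, 32/3, -88/3, -64/3, 6224/45, …
ICs: h(0) = 0, h′(0) = 0, h′′(0) = 16.

f: a_k = 0, 4, 0, -64/3, 0, 1024/5, 0, …
g: a_k = 4, 8, -8, 16, -40, 112, -336, …
L₀ := L_f ⊗_s L_g (sym. prod.), ord ≤ 2.
h=∫₀ˣh₀: take L = L₀·Dx.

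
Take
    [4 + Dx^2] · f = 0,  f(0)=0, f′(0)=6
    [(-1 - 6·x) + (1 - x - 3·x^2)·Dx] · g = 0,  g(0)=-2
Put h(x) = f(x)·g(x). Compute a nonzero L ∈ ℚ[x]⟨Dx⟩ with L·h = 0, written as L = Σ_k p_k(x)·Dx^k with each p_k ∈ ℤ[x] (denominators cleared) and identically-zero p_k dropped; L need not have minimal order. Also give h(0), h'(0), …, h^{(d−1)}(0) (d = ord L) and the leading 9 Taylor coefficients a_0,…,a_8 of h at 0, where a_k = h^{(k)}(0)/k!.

f: a_k = 0, 6, 0, -4, 0, 4/5, 0, -8/105, 0, …
g: a_k = -2, -2, -8, -14, -38, -80, -194, -434, -1016, …
h₀=f·g: eliminate ⇒ L₀, order ≤ 2·1.
L = (2 + 4·x + 12·x^2) + (2 + 12·x)·Dx + (-1 + x + 3·x^2)·Dx^2  (order 2).
h: a_k = 0, -12, -12, -40, -76, -988/5, -2128/5, -106916/105, -48196/21, …
ICs: h(0) = 0, h′(0) = -12.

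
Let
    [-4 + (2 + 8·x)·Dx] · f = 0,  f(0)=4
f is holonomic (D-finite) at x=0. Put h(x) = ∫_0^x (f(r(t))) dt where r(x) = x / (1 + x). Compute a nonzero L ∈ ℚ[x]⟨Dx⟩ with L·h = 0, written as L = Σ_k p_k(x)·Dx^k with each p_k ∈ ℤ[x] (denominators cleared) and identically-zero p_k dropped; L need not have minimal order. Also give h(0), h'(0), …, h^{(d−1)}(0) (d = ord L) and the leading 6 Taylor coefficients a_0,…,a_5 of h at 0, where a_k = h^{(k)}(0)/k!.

f: a_k = 4, 8, -8, 16, -40, 112, …
f∘r: x↦r, Dx↦Dx/r' in L_f ⇒ L₀.
∫: right-multiply L₀ by Dx.
L = -2·Dx + (1 + 6·x + 5·x^2)·Dx^2  (order 2).
h: a_k = 0, 4, 4, -16/3, 10, -24, …
ICs: h(0) = 0, h′(0) = 4.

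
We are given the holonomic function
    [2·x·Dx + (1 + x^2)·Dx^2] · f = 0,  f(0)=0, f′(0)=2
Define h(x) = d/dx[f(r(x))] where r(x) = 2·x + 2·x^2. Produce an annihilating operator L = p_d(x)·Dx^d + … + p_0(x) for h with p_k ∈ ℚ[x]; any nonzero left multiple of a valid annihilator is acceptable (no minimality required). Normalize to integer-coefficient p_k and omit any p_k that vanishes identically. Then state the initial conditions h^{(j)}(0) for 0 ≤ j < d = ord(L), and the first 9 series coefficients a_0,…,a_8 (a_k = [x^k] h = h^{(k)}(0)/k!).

L = (-2 + 8·x + 32·x^2 + 48·x^3 + 24·x^4) + (1 + 2·x + 4·x^2 + 16·x^3 + 20·x^4 + 8·x^5)·Dx  (order 1).
h: a_k = 4, 8, -16, -64, -16, 352, 640, -1024, -5312, …
ICs: h(0) = 4.

f: a_k = 0, 2, 0, -2/3, 0, 2/5, 0, -2/7, 0, …
f∘r: x↦r, Dx↦Dx/r' in L_f ⇒ L₀.
h=h₀': d/dx-closure on L₀ ⇒ L.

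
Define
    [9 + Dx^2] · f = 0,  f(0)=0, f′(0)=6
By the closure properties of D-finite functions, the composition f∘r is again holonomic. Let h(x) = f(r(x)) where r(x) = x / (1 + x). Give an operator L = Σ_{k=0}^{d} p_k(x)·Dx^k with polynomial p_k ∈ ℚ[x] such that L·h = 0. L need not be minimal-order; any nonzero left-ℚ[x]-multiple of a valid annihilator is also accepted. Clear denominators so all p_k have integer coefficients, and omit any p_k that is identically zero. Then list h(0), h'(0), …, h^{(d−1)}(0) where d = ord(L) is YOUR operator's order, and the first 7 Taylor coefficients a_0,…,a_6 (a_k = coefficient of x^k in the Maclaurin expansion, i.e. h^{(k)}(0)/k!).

L = 9 + (2 + 6·x + 6·x^2 + 2·x^3)·Dx + (1 + 4·x + 6·x^2 + 4·x^3 + x^4)·Dx^2  (order 2).
h: a_k = 0, 6, -6, -3, 21, -879/20, 255/4, …
ICs: h(0) = 0, h′(0) = 6.

f: a_k = 0, 6, 0, -9, 0, 81/20, 0, …
h₀=f(r): pull back L_f along r ⇒ L₀.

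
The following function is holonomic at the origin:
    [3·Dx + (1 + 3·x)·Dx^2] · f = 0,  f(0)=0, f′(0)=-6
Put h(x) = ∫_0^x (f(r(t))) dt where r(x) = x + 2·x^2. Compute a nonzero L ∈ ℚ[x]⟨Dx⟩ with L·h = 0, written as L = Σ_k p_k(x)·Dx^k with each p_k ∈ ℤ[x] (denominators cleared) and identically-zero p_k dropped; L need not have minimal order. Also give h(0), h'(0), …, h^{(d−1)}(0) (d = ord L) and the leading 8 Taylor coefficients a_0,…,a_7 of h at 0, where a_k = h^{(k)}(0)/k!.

L = (-1 + 12·x + 24·x^2)·Dx^2 + (1 + 7·x + 18·x^2 + 24·x^3)·Dx^3  (order 3).
h: a_k = 0, 0, -3, -1, 9/2, -63/10, 9/5, 99/7, …
ICs: h(0) = 0, h′(0) = 0, h′′(0) = -6.

f: a_k = 0, -6, 9, -18, 81/2, -486/5, 243, -4374/7, …
Change of var in L_f (x↦r) gives L₀.
h=∫h₀ ⇒ L = L₀·Dx.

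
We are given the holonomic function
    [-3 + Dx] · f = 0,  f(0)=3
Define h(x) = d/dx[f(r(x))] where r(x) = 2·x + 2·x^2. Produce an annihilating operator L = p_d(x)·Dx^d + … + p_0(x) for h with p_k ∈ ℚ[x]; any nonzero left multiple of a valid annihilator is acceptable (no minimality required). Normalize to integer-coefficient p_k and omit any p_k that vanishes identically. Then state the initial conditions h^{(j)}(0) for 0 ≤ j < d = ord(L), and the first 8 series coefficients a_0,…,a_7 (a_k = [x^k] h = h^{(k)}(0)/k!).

f: a_k = 3, 9, 27/2, 27/2, 81/8, 243/40, 243/80, 729/560, …
Change of var in L_f (x↦r) gives L₀.
h₀' ⇒ L via d/dx closure of L₀.
L = (8 + 24·x + 24·x^2) + (-1 - 2·x)·Dx  (order 1).
h: a_k = 18, 144, 648, 2160, 5832, 67392/5, 137376/5, 1767744/35, …
ICs: h(0) = 18.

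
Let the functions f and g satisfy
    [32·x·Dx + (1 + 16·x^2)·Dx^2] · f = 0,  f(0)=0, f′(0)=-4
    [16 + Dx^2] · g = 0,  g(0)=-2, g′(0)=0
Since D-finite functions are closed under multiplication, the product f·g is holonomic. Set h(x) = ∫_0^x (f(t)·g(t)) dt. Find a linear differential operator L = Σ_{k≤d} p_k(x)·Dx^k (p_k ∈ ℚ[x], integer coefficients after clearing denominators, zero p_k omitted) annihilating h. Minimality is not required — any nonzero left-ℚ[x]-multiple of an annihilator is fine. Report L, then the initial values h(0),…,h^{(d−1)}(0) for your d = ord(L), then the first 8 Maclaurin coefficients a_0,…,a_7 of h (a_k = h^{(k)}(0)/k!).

L = (1280 + 53248·x^2 + 360448·x^4 + 2097152·x^6 + 8388608·x^8)·Dx + (1536·x + 40960·x^3 + 393216·x^5 + 2097152·x^7)·Dx^2 + (96 + 4096·x^2 + 36864·x^4 + 262144·x^6 + 1048576·x^8)·Dx^3 + (96·x + 2560·x^3 + 24576·x^5 + 131072·x^7)·Dx^4 + (1 + 48·x^2 + 896·x^4 + 8192·x^6 + 32768·x^8)·Dx^5  (order 5).
h: a_k = 0, 0, 4, 0, -80/3, 0, 6272/45, 0, …
ICs: h(0) = 0, h′(0) = 0, h′′(0) = 8, h′′′(0) = 0, h′′′′(0) = -640.

f: a_k = 0, -4, 0, 64/3, 0, -1024/5, 0, 16384/7, …
g: a_k = -2, 0, 16, 0, -64/3, 0, 512/45, 0, …
L₀ := L_f ⊗_s L_g (sym. prod.), ord ≤ 4.
∫: right-multiply L₀ by Dx.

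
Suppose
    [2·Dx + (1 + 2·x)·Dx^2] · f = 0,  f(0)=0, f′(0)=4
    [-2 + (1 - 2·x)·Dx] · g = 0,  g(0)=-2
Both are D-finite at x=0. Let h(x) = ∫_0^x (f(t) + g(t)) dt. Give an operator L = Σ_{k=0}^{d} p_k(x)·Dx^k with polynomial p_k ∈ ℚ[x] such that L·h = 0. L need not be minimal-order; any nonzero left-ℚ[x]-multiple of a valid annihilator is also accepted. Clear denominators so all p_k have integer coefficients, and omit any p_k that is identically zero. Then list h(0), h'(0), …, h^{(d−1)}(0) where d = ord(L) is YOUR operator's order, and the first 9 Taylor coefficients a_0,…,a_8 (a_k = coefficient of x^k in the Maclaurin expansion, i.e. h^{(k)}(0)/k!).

f: a_k = 0, 4, -4, 16/3, -8, 64/5, -64/3, 256/7, -64, …
g: a_k = -2, -4, -8, -16, -32, -64, -128, -256, -512, …
h₀=f+g: left-lcm gives L₀, ord ≤ 3.
h=∫h₀ ⇒ L = L₀·Dx.
L = (-40 - 16·x)·Dx^2 + (-8 - 64·x - 32·x^2)·Dx^3 + (3 + 2·x - 12·x^2 - 8·x^3)·Dx^4  (order 4).
h: a_k = 0, -2, 0, -4, -8/3, -8, -128/15, -64/3, -192/7, …
ICs: h(0) = 0, h′(0) = -2, h′′(0) = 0, h′′′(0) = -24.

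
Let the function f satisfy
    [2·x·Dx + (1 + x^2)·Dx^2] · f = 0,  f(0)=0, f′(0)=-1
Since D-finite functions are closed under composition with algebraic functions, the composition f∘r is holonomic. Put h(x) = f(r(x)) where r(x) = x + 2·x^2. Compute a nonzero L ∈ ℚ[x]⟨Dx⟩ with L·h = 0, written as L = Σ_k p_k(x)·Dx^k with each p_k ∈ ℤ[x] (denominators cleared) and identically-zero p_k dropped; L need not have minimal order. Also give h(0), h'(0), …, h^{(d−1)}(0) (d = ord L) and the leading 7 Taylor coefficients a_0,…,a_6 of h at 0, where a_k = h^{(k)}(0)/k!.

L = (-4 + 2·x + 16·x^2 + 48·x^3 + 48·x^4)·Dx + (1 + 4·x + x^2 + 8·x^3 + 20·x^4 + 16·x^5)·Dx^2  (order 2).
h: a_k = 0, -1, -2, 1/3, 2, 19/5, 2/3, …
ICs: h(0) = 0, h′(0) = -1.

f: a_k = 0, -1, 0, 1/3, 0, -1/5, 0, …
Substitute x→r, Dx→(1/r')Dx; clear ⇒ L₀.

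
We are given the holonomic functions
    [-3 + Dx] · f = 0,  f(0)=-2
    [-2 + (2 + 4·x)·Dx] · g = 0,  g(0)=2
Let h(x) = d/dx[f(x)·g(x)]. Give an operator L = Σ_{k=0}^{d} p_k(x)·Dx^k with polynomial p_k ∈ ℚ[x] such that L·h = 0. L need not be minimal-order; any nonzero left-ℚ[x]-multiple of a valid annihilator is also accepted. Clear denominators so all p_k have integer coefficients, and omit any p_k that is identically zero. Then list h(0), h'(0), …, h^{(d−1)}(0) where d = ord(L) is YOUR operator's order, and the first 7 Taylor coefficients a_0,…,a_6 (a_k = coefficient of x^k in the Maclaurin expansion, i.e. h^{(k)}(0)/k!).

f: a_k = -2, -6, -9, -9, -27/4, -81/20, -81/40, …
g: a_k = 2, 2, -1, 1, -5/4, 7/4, -21/8, …
Sym-product of L_f,L_g gives L₀ (≤ ord 1).
Differentiate: ansatz ord ≤ ord L₀ ⇒ L.
L = (7 + 24·x + 18·x^2) + (-2 - 7·x - 6·x^2)·Dx  (order 1).
h: a_k = -16, -56, -96, -104, -88, -252/5, -192/5, …
ICs: h(0) = -16.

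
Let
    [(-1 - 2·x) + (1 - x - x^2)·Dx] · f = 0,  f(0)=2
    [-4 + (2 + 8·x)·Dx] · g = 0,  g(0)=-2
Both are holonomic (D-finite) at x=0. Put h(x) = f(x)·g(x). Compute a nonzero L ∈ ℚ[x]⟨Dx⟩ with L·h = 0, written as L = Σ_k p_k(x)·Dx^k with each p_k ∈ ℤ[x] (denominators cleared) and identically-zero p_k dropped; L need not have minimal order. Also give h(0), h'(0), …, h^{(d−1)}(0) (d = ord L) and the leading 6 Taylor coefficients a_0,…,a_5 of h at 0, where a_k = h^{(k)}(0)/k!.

f: a_k = 2, 2, 4, 6, 10, 16, …
g: a_k = -2, -4, 4, -8, 20, -56, …
Sym-product of L_f,L_g gives L₀ (≤ ord 1).
L = (3 + 4·x + 6·x^2) + (-1 - 3·x + 5·x^2 + 4·x^3)·Dx  (order 1).
h: a_k = -4, -12, -8, -36, -4, -152, …
ICs: h(0) = -4.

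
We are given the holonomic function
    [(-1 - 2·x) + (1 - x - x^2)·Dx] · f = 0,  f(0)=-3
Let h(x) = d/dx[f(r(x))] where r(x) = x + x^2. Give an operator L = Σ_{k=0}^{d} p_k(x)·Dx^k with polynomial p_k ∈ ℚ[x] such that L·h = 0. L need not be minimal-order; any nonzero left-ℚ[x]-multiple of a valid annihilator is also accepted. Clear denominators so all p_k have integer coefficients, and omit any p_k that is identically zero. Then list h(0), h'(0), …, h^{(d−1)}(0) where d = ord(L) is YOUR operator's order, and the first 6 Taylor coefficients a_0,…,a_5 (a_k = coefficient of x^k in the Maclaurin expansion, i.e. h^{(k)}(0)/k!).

f: a_k = -3, -3, -6, -9, -15, -24, …
h₀=f(r): pull back L_f along r ⇒ L₀.
h=h₀': d/dx-closure on L₀ ⇒ L.
L = (6 + 24·x + 48·x^2 + 68·x^3 + 84·x^4 + 60·x^5 + 20·x^6) + (-1 - 3·x + 12·x^3 + 25·x^4 + 24·x^5 + 14·x^6 + 4·x^7)·Dx  (order 1).
h: a_k = -3, -18, -63, -192, -555, -1548, …
ICs: h(0) = -3.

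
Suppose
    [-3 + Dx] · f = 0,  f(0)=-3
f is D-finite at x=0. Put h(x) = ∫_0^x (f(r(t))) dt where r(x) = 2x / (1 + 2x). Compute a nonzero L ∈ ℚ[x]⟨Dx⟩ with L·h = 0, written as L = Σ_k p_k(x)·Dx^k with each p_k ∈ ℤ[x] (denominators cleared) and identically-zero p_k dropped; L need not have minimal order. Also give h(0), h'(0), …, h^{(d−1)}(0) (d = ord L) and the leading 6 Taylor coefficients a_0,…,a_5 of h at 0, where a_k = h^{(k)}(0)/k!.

L = -6·Dx + (1 + 4·x + 4·x^2)·Dx^2  (order 2).
h: a_k = 0, -3, -9, -6, 9, -18/5, …
ICs: h(0) = 0, h′(0) = -3.

f: a_k = -3, -9, -27/2, -27/2, -81/8, -243/40, …
Substitute x→r, Dx→(1/r')Dx; clear ⇒ L₀.
∫: right-multiply L₀ by Dx.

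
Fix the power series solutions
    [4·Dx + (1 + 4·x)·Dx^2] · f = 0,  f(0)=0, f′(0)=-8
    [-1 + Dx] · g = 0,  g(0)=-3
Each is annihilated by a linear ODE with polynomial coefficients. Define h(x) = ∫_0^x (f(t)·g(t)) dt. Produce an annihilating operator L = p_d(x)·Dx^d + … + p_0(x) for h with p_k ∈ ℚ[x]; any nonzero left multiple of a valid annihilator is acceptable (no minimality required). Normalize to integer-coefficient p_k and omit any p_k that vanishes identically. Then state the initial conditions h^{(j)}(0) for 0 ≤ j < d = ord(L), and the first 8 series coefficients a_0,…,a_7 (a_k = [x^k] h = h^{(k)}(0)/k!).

L = (-3 + 4·x)·Dx + (2 - 8·x)·Dx^2 + (1 + 4·x)·Dx^3  (order 3).
h: a_k = 0, 0, 12, -8, 23, -276/5, 1503/10, -9119/21, …
ICs: h(0) = 0, h′(0) = 0, h′′(0) = 24.

f: a_k = 0, -8, 16, -128/3, 128, -2048/5, 4096/3, -32768/7, …
g: a_k = -3, -3, -3/2, -1/2, -1/8, -1/40, -1/240, -1/1680, …
f·g: L₀ = L_f ⊗_s L_g, ord ≤ 2·1.
h=∫h₀ ⇒ L = L₀·Dx.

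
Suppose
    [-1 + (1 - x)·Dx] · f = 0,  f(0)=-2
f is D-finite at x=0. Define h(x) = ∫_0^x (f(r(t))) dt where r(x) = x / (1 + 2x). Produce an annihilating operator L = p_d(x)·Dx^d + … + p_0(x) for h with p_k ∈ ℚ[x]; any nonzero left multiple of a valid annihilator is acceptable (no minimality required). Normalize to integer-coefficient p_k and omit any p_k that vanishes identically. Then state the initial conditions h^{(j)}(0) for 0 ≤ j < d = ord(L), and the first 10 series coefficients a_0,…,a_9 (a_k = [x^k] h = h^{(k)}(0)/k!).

f: a_k = -2, -2, -2, -2, -2, -2, -2, -2, -2, -2, …
Change of var in L_f (x↦r) gives L₀.
h=∫₀ˣh₀: take L = L₀·Dx.
L = -Dx + (1 + 3·x + 2·x^2)·Dx^2  (order 2).
h: a_k = 0, -2, -1, 2/3, -1/2, 2/5, -1/3, 2/7, -1/4, 2/9, …
ICs: h(0) = 0, h′(0) = -2.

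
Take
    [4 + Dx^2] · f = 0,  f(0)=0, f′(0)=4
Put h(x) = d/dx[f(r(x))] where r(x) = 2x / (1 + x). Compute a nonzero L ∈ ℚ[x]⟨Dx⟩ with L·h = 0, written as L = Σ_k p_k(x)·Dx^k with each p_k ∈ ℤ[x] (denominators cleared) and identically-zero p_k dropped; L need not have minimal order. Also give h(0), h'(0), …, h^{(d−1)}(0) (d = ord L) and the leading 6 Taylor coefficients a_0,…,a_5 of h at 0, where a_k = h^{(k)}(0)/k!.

f: a_k = 0, 4, 0, -8/3, 0, 8/15, …
Change of var in L_f (x↦r) gives L₀.
h₀' ⇒ L via d/dx closure of L₀.
L = (22 + 12·x + 6·x^2) + (6 + 18·x + 18·x^2 + 6·x^3)·Dx + (1 + 4·x + 6·x^2 + 4·x^3 + x^4)·Dx^2  (order 2).
h: a_k = 8, -16, -40, 224, -1544/3, 720, …
ICs: h(0) = 8, h′(0) = -16.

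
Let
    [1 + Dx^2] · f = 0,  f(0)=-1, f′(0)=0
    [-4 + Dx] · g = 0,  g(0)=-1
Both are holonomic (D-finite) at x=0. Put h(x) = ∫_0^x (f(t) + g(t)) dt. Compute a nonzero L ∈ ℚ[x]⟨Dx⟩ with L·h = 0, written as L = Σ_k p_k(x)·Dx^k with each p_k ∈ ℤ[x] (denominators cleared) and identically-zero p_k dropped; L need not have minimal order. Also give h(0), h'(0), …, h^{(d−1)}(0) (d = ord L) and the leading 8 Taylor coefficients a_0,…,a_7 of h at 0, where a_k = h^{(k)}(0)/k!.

L = -4·Dx + Dx^2 - 4·Dx^3 + Dx^4  (order 4).
h: a_k = 0, -2, -2, -5/2, -8/3, -257/120, -64/45, -13/16, …
ICs: h(0) = 0, h′(0) = -2, h′′(0) = -4, h′′′(0) = -15.

f: a_k = -1, 0, 1/2, 0, -1/24, 0, 1/720, 0, …
g: a_k = -1, -4, -8, -32/3, -32/3, -128/15, -256/45, -1024/315, …
f+g: L₀ = lclm(L_f,L_g), ord ≤ 2+1.
Integrate: L := L₀·Dx.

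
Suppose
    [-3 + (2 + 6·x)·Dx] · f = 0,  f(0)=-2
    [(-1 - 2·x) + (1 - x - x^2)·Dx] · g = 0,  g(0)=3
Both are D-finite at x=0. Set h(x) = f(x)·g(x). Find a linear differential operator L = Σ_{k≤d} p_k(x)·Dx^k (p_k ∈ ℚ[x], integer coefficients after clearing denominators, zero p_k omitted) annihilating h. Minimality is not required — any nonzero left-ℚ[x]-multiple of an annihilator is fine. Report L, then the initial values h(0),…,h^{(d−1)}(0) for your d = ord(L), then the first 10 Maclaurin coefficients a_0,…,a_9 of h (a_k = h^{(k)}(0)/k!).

L = (5 + 7·x + 9·x^2) + (-2 - 4·x + 8·x^2 + 6·x^3)·Dx  (order 1).
h: a_k = -6, -15, -57/4, -315/8, -2217/64, -14577/128, -30117/512, -393363/1024, 1186455/16384, -52434741/32768, …
ICs: h(0) = -6.

f: a_k = -2, -3, 9/4, -27/8, 405/64, -1701/128, 15309/512, -72171/1024, 2814669/16384, -14073345/32768, …
g: a_k = 3, 3, 6, 9, 15, 24, 39, 63, 102, 165, …
h₀=f·g: eliminate ⇒ L₀, order ≤ 1·1.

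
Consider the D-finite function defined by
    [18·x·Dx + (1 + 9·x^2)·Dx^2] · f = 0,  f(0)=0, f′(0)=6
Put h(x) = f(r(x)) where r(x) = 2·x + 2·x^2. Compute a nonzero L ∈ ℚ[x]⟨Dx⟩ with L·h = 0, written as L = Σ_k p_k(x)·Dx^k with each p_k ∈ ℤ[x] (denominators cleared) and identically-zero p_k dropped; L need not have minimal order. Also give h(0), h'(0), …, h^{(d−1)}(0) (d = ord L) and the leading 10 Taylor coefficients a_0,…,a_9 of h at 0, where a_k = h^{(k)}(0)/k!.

f: a_k = 0, 6, 0, -18, 0, 486/5, 0, -4374/7, 0, 4374, …
Substitute x→r, Dx→(1/r')Dx; clear ⇒ L₀.
L = (-2 + 72·x + 288·x^2 + 432·x^3 + 216·x^4)·Dx + (1 + 2·x + 36·x^2 + 144·x^3 + 180·x^4 + 72·x^5)·Dx^2  (order 2).
h: a_k = 0, 12, 12, -144, -432, 13392/5, 15408, -342144/7, -528768, 575424, …
ICs: h(0) = 0, h′(0) = 12.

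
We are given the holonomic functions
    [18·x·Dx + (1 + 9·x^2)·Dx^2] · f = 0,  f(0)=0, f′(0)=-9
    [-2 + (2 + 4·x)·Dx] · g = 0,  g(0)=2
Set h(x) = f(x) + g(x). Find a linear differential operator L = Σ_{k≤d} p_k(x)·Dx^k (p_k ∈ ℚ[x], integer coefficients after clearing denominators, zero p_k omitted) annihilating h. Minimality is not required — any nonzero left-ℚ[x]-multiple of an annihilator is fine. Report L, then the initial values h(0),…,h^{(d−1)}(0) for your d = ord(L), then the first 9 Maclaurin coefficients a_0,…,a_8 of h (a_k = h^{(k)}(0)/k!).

L = (-36 - 180·x + 972·x^2 + 972·x^3)·Dx + (-42 - 144·x + 720·x^2 + 3888·x^3 + 3402·x^4)·Dx^2 + (-2 + 32·x + 108·x^2 + 396·x^3 + 1134·x^4 + 972·x^5)·Dx^3  (order 3).
h: a_k = 2, -7, -1, 28, -5/4, -2881/20, -21/8, 52719/56, -429/64, …
ICs: h(0) = 2, h′(0) = -7, h′′(0) = -2.

f: a_k = 0, -9, 0, 27, 0, -729/5, 0, 6561/7, 0, …
g: a_k = 2, 2, -1, 1, -5/4, 7/4, -21/8, 33/8, -429/64, …
h₀=f+g: left-lcm gives L₀, ord ≤ 3.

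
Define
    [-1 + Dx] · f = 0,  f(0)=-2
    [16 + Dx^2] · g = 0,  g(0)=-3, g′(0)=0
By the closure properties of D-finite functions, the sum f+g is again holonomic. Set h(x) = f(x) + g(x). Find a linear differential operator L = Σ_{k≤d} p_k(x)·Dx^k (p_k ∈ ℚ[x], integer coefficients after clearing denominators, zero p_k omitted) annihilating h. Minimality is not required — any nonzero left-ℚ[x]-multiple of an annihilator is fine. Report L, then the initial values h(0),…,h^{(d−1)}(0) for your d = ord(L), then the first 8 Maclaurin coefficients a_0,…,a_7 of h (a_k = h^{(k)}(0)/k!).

L = -16 + 16·Dx - Dx^2 + Dx^3  (order 3).
h: a_k = -5, -2, 23, -1/3, -385/12, -1/60, 6143/360, -1/2520, …
ICs: h(0) = -5, h′(0) = -2, h′′(0) = 46.

f: a_k = -2, -2, -1, -1/3, -1/12, -1/60, -1/360, -1/2520, …
g: a_k = -3, 0, 24, 0, -32, 0, 256/15, 0, …
Weyl lclm of L_f,L_g ⇒ L₀ (ord ≤ 3).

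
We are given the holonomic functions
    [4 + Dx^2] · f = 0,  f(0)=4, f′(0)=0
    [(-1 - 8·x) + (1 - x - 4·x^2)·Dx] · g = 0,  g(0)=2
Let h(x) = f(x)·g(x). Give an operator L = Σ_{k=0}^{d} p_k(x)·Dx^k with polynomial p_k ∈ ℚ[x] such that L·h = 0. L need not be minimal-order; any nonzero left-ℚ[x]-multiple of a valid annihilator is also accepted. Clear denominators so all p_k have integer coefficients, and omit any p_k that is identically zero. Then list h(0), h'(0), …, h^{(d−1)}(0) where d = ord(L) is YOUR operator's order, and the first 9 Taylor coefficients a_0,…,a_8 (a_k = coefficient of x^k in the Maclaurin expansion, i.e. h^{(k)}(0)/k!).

L = (4 + 4·x + 16·x^2) + (2 + 16·x)·Dx + (-1 + x + 4·x^2)·Dx^2  (order 2).
h: a_k = 8, 8, 24, 56, 472/3, 1144/3, 45448/45, 114088/45, 690392/105, …
ICs: h(0) = 8, h′(0) = 8.

f: a_k = 4, 0, -8, 0, 8/3, 0, -16/45, 0, 8/315, …
g: a_k = 2, 2, 10, 18, 58, 130, 362, 882, 2330, …
Sym-product of L_f,L_g gives L₀ (≤ ord 2).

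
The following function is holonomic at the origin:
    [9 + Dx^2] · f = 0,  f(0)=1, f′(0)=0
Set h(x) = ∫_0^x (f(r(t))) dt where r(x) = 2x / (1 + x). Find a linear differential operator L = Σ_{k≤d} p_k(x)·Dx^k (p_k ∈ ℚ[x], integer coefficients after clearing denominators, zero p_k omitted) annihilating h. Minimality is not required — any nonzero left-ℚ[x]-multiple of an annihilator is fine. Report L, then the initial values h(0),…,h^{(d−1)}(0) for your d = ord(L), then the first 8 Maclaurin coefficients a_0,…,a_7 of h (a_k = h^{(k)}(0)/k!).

f: a_k = 1, 0, -9/2, 0, 27/8, 0, -81/80, 0, …
Change of var in L_f (x↦r) gives L₀.
h=∫₀ˣh₀: take L = L₀·Dx.
L = 36·Dx + (2 + 6·x + 6·x^2 + 2·x^3)·Dx^2 + (1 + 4·x + 6·x^2 + 4·x^3 + x^4)·Dx^3  (order 3).
h: a_k = 0, 1, 0, -6, 9, 0, -24, 1926/35, …
ICs: h(0) = 0, h′(0) = 1, h′′(0) = 0.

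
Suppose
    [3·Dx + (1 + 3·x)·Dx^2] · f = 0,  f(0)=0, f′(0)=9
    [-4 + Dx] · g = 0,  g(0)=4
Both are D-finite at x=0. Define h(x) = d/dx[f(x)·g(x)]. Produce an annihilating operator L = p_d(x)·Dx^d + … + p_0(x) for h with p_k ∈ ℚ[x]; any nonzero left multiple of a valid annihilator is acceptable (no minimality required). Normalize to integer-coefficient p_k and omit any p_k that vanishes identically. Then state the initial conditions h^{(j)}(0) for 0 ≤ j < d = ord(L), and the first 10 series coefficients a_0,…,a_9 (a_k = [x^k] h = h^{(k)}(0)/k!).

L = (40 + 96·x + 576·x^2) + (-14 - 84·x - 288·x^2)·Dx + (1 + 15·x + 36·x^2)·Dx^2  (order 2).
h: a_k = 36, 180, 540, 564, 1416, -1116, 31036/5, -85948/5, 375714/7, -7331572/45, …
ICs: h(0) = 36, h′(0) = 180.

f: a_k = 0, 9, -27/2, 27, -243/4, 729/5, -729/2, 6561/7, -19683/8, 6561, …
g: a_k = 4, 16, 32, 128/3, 128/3, 512/15, 1024/45, 4096/315, 2048/315, 8192/2835, …
L₀ := L_f ⊗_s L_g (sym. prod.), ord ≤ 2.
Differentiate: ansatz ord ≤ ord L₀ ⇒ L.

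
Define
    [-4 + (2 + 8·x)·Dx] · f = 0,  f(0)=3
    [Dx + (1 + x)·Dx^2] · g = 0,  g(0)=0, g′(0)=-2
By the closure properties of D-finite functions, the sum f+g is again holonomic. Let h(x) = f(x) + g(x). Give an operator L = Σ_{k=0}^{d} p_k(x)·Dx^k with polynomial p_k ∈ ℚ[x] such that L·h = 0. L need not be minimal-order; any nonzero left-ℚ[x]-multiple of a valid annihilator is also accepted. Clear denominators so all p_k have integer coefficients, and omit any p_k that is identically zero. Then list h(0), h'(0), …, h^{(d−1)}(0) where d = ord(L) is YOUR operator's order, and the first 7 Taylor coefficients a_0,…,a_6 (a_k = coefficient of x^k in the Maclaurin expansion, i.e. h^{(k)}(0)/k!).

f: a_k = 3, 6, -6, 12, -30, 84, -252, …
g: a_k = 0, -2, 1, -2/3, 1/2, -2/5, 1/3, …
h₀=f+g: left-lcm gives L₀, ord ≤ 3.
L = (-8 + 4·x)·Dx + (-10 - 8·x + 20·x^2)·Dx^2 + (-1 - 3·x + 6·x^2 + 8·x^3)·Dx^3  (order 3).
h: a_k = 3, 4, -5, 34/3, -59/2, 418/5, -755/3, …
ICs: h(0) = 3, h′(0) = 4, h′′(0) = -10.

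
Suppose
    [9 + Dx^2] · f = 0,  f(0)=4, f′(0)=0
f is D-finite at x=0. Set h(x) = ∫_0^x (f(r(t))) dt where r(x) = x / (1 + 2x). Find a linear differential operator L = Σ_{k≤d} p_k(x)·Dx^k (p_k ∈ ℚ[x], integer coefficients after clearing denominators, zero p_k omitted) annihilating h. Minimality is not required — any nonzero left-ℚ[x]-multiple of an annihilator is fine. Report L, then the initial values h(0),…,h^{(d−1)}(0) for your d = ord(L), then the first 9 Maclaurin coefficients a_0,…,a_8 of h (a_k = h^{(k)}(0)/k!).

L = 9·Dx + (4 + 24·x + 48·x^2 + 32·x^3)·Dx^2 + (1 + 8·x + 24·x^2 + 32·x^3 + 16·x^4)·Dx^3  (order 3).
h: a_k = 0, 4, 0, -6, 18, -81/2, 78, -2583/20, 6723/40, …
ICs: h(0) = 0, h′(0) = 4, h′′(0) = 0.

f: a_k = 4, 0, -18, 0, 27/2, 0, -81/20, 0, 729/1120, …
Change of var in L_f (x↦r) gives L₀.
h=∫h₀ ⇒ L = L₀·Dx.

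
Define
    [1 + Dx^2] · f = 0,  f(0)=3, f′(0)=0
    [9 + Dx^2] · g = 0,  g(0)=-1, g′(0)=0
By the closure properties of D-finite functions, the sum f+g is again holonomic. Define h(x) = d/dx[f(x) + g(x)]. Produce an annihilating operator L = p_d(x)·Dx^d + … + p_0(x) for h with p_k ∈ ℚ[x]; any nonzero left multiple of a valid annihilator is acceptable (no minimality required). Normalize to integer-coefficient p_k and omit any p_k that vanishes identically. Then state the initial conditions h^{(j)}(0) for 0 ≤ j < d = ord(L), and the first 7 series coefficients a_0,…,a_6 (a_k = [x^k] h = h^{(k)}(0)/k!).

f: a_k = 3, 0, -3/2, 0, 1/8, 0, -1/240, …
g: a_k = -1, 0, 9/2, 0, -27/8, 0, 81/80, …
f+g: L₀ = lclm(L_f,L_g), ord ≤ 2+2.
Differentiate: ansatz ord ≤ ord L₀ ⇒ L.
L = 9 + 10·Dx^2 + Dx^4  (order 4).
h: a_k = 0, 6, 0, -13, 0, 121/20, 0, …
ICs: h(0) = 0, h′(0) = 6, h′′(0) = 0, h′′′(0) = -78.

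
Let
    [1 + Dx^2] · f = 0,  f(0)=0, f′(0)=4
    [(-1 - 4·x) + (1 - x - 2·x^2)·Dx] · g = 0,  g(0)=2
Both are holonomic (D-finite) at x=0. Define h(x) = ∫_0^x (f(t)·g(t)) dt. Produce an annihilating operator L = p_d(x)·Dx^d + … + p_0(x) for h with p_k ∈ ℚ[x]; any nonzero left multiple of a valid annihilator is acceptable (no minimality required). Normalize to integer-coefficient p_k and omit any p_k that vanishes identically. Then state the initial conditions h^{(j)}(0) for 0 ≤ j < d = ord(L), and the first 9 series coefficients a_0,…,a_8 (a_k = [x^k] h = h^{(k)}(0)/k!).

L = (3 + x + 2·x^2)·Dx + (2 + 8·x)·Dx^2 + (-1 + x + 2·x^2)·Dx^3  (order 3).
h: a_k = 0, 0, 4, 8/3, 17/3, 116/15, 1261/90, 807/35, 41521/1008, …
ICs: h(0) = 0, h′(0) = 0, h′′(0) = 8.

f: a_k = 0, 4, 0, -2/3, 0, 1/30, 0, -1/1260, 0, …
g: a_k = 2, 2, 6, 10, 22, 42, 86, 170, 342, …
Sym-product of L_f,L_g gives L₀ (≤ ord 2).
h=∫₀ˣh₀: take L = L₀·Dx.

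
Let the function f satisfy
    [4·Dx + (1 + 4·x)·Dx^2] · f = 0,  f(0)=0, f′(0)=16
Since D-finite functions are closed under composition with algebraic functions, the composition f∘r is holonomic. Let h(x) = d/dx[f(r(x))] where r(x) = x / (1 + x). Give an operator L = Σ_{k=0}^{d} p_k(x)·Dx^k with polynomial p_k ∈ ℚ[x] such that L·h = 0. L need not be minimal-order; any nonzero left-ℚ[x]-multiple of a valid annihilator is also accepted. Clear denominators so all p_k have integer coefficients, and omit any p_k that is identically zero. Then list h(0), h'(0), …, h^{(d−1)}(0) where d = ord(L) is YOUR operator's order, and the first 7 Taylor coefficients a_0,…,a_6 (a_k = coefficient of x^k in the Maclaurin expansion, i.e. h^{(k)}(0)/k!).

L = (6 + 10·x) + (1 + 6·x + 5·x^2)·Dx  (order 1).
h: a_k = 16, -96, 496, -2496, 12496, -62496, 312496, …
ICs: h(0) = 16.

f: a_k = 0, 16, -32, 256/3, -256, 4096/5, -8192/3, …
h₀=f(r): pull back L_f along r ⇒ L₀.
h=h₀': d/dx-closure on L₀ ⇒ L.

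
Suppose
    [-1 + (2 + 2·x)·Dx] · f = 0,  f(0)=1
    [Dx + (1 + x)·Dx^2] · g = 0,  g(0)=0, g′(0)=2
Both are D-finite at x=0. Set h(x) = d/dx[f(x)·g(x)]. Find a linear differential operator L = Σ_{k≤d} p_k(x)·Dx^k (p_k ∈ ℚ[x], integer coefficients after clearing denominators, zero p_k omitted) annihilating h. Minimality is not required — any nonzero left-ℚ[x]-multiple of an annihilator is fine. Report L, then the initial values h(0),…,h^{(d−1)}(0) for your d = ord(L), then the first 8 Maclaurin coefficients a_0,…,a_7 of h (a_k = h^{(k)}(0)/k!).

f: a_k = 1, 1/2, -1/8, 1/16, -5/128, 7/256, -21/1024, 33/2048, …
g: a_k = 0, 2, -1, 2/3, -1/2, 2/5, -1/3, 2/7, …
f·g: L₀ = L_f ⊗_s L_g, ord ≤ 1·2.
Differentiate: ansatz ord ≤ ord L₀ ⇒ L.
L = 1 + (8 + 8·x)·Dx + (4 + 8·x + 4·x^2)·Dx^2  (order 2).
h: a_k = 2, 0, -1/4, 1/3, -71/192, 31/80, -3043/7680, 2689/6720, …
ICs: h(0) = 2, h′(0) = 0.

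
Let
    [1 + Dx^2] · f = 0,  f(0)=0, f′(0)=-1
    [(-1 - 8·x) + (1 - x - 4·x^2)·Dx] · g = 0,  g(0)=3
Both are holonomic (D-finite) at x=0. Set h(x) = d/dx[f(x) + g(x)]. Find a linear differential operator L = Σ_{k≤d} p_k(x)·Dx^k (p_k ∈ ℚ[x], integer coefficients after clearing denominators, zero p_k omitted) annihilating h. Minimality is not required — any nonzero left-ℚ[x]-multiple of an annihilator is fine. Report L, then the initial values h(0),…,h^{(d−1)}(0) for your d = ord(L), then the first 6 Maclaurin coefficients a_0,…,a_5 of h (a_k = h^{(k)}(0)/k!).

L = (706 + 4324·x + 19178·x^2 + 15080·x^3 + 30400·x^4 + 1152·x^5 + 1536·x^6) + (-55 - 431·x + 153·x^2 + 1009·x^3 + 3620·x^4 + 5904·x^5 + 448·x^6 + 512·x^7)·Dx + (706 + 4324·x + 19178·x^2 + 15080·x^3 + 30400·x^4 + 1152·x^5 + 1536·x^6)·Dx^2 + (-55 - 431·x + 153·x^2 + 1009·x^3 + 3620·x^4 + 5904·x^5 + 448·x^6 + 512·x^7)·Dx^3  (order 3).
h: a_k = 2, 30, 163/2, 348, 23399/24, 3258, …
ICs: h(0) = 2, h′(0) = 30, h′′(0) = 163.

f: a_k = 0, -1, 0, 1/6, 0, -1/120, …
g: a_k = 3, 3, 15, 27, 87, 195, …
L₀ := lclm(L_f,L_g); ord L₀ ≤ 2+1.
Differentiate: ansatz ord ≤ ord L₀ ⇒ L.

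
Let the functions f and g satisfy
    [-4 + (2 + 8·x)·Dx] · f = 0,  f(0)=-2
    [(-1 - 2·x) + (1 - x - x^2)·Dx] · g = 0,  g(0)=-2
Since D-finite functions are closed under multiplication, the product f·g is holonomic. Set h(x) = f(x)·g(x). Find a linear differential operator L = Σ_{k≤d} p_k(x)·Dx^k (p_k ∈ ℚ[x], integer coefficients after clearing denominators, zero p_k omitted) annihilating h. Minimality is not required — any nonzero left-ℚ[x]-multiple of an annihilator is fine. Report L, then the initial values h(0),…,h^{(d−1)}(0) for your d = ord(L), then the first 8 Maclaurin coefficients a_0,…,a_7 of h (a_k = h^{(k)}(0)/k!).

f: a_k = -2, -4, 4, -8, 20, -56, 168, -528, …
g: a_k = -2, -2, -4, -6, -10, -16, -26, -42, …
f·g: L₀ = L_f ⊗_s L_g, ord ≤ 1·1.
L = (3 + 4·x + 6·x^2) + (-1 - 3·x + 5·x^2 + 4·x^3)·Dx  (order 1).
h: a_k = 4, 12, 8, 36, 4, 152, -180, 1028, …
ICs: h(0) = 4.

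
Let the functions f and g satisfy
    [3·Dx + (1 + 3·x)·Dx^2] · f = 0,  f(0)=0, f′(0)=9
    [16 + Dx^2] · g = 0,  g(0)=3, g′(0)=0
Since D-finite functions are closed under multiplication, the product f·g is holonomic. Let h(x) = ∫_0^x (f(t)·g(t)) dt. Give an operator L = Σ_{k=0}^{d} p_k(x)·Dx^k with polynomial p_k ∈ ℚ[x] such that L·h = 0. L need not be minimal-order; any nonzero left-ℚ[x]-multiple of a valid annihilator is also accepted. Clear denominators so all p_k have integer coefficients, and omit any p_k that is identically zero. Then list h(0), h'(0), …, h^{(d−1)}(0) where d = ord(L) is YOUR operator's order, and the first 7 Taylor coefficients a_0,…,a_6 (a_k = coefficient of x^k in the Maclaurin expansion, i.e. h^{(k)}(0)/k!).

f: a_k = 0, 9, -27/2, 27, -243/4, 729/5, -729/2, …
g: a_k = 3, 0, -24, 0, 32, 0, -256/15, …
Product ⇒ symmetric product L₀, ord ≤ 4.
h=∫h₀ ⇒ L = L₀·Dx.
L = (2272 + 127488·x + 781056·x^2 + 1769472·x^3 + 1327104·x^4)·Dx + (4416 + 50112·x + 165888·x^2 + 165888·x^3)·Dx^2 + (1022 + 19392·x + 102816·x^2 + 221184·x^3 + 165888·x^4)·Dx^3 + (276 + 3132·x + 10368·x^2 + 10368·x^3)·Dx^4 + (55 + 714·x + 3375·x^2 + 6912·x^3 + 5184·x^4)·Dx^5  (order 5).
h: a_k = 0, 0, 27/2, -27/2, -135/4, 567/20, 129/10, …
ICs: h(0) = 0, h′(0) = 0, h′′(0) = 27, h′′′(0) = -81, h′′′′(0) = -810.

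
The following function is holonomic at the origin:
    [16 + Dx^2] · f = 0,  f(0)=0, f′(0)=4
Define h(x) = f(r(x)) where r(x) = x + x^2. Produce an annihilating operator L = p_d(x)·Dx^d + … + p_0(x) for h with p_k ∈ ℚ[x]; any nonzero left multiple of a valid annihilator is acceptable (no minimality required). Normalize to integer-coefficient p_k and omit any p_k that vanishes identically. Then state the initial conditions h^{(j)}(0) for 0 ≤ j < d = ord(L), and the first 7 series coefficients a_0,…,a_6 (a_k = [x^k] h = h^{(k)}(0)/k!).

L = (16 + 96·x + 192·x^2 + 128·x^3) - 2·Dx + (1 + 2·x)·Dx^2  (order 2).
h: a_k = 0, 4, 4, -32/3, -32, -352/15, 32, …
ICs: h(0) = 0, h′(0) = 4.

f: a_k = 0, 4, 0, -32/3, 0, 128/15, 0, …
h₀=f(r): pull back L_f along r ⇒ L₀.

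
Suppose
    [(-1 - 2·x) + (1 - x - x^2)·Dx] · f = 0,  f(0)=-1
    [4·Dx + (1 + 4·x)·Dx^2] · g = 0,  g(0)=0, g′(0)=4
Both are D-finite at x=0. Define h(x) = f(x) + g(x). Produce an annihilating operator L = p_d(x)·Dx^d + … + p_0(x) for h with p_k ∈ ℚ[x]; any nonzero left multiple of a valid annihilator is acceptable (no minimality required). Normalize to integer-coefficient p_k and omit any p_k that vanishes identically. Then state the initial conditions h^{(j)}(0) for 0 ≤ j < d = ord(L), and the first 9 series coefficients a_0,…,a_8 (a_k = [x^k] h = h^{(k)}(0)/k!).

f: a_k = -1, -1, -2, -3, -5, -8, -13, -21, -34, …
g: a_k = 0, 4, -8, 64/3, -64, 1024/5, -2048/3, 16384/7, -8192, …
f+g: L₀ = lclm(L_f,L_g), ord ≤ 1+2.
L = (100 + 272·x + 392·x^2 + 144·x^3 + 96·x^4)·Dx + (-7 + 96·x + 434·x^2 + 540·x^3 + 304·x^4 + 160·x^5)·Dx^2 + (-4 - 25·x - 28·x^2 + 46·x^3 + 73·x^4 + 76·x^5 + 32·x^6)·Dx^3  (order 3).
h: a_k = -1, 3, -10, 55/3, -69, 984/5, -2087/3, 16237/7, -8226, …
ICs: h(0) = -1, h′(0) = 3, h′′(0) = -20.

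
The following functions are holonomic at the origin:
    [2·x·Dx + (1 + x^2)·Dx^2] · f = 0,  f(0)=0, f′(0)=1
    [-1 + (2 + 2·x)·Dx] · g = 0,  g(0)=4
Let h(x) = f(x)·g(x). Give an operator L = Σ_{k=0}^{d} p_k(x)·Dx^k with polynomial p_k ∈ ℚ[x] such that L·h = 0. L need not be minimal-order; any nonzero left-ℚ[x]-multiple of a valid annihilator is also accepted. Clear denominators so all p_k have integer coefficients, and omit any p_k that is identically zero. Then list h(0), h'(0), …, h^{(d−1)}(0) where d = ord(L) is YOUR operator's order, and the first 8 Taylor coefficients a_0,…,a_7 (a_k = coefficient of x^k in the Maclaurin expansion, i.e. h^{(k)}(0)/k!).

f: a_k = 0, 1, 0, -1/3, 0, 1/5, 0, -1/7, …
g: a_k = 4, 2, -1/2, 1/4, -5/32, 7/64, -21/256, 33/512, …
h₀=f·g: eliminate ⇒ L₀, order ≤ 2·1.
L = (3 - 4·x - x^2) + (-4 + 4·x + 12·x^2 + 4·x^3)·Dx + (4 + 8·x + 8·x^2 + 8·x^3 + 4·x^4)·Dx^2  (order 2).
h: a_k = 0, 4, 2, -11/6, -5/12, 389/480, 409/960, -18853/26880, …
ICs: h(0) = 0, h′(0) = 4.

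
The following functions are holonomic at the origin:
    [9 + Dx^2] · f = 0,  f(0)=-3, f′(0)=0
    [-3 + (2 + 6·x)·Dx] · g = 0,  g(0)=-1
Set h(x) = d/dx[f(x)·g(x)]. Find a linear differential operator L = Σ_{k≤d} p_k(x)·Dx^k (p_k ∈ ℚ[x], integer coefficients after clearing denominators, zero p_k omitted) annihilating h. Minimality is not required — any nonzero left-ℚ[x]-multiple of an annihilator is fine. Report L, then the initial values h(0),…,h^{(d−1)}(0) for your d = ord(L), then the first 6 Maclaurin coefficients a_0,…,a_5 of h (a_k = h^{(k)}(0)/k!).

f: a_k = -3, 0, 27/2, 0, -81/8, 0, …
g: a_k = -1, -3/2, 9/8, -27/16, 405/128, -1701/256, …
f·g: L₀ = L_f ⊗_s L_g, ord ≤ 2·1.
h=h₀': d/dx-closure on L₀ ⇒ L.
L = (477 + 3888·x + 11016·x^2 + 15552·x^3 + 11664·x^4) + (-12 - 324·x - 1296·x^2 - 1296·x^3)·Dx + (28 + 264·x + 972·x^2 + 1728·x^3 + 1296·x^4)·Dx^2  (order 2).
h: a_k = 9/2, -135/4, -729/16, 2025/32, 15795/256, -254421/2560, …
ICs: h(0) = 9/2, h′(0) = -135/4.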